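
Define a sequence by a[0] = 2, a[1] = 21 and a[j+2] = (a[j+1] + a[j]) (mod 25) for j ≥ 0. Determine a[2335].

Computing terms: a[0] = 2,  a[1] = 21,  a[2] = 23,  a[3] = 19,  a[4] = 17,  a[5] = 11,  a[6] = 3,  a[7] = 14,  a[8] = 17,  a[9] = 6,  a[10] = 23,  a[11] = 4,  a[12] = 2,  a[13] = 6,  a[14] = 8,  a[15] = 14,  a[16] = 22,  a[17] = 11,  a[18] = 8,  a[19] = 19,  a[20] = 2,  a[21] = 21.
Since (a[20], a[21]) = (a[0], a[1]) = (2, 21) (two consecutive terms determine the rest), the sequence is periodic with period 20.
(2335 - 0) mod 20 = 15, so a[2335] = a[15] = 14.

14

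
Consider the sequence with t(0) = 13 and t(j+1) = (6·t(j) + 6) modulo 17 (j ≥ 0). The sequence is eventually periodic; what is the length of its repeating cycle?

16

We have t(0) = 13,  t(1) = 16,  t(2) = 0,  t(3) = 6,  t(4) = 8,  t(5) = 3,  t(6) = 7,  t(7) = 14,  t(8) = 5,  t(9) = 2,  t(10) = 1,  t(11) = 12,  t(12) = 10,  t(13) = 15,  t(14) = 11,  t(15) = 4,  t(16) = 13.
The sequence repeats with period 16.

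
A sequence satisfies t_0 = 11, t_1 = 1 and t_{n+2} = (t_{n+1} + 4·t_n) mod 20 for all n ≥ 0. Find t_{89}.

5

Computing terms: t_0 = 11; t_1 = 1; t_2 = 5; t_3 = 9; t_4 = 9; t_5 = 5; t_6 = 1; t_7 = 1; t_8 = 5.
Since (t_7, t_8) = (t_1, t_2) = (1, 5) (two consecutive terms determine the rest), the sequence is eventually periodic: after a pre-period of length 1 it cycles with period 6.
For n ≥ 1, t_n depends only on (n - 1) mod 6. (89 - 1) mod 6 = 4, so t_{89} = t_5 = 5.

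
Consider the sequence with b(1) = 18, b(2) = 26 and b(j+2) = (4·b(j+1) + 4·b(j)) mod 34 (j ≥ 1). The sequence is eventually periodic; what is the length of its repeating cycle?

Computing terms: b(1) = 18,  b(2) = 26,  b(3) = 6,  b(4) = 26,  b(5) = 26,  b(6) = 4,  b(7) = 18,  b(8) = 20,  b(9) = 16,  b(10) = 8,  b(11) = 28,  b(12) = 8,  b(13) = 8,  b(14) = 30,  b(15) = 16,  b(16) = 14,  b(17) = 18,  b(18) = 26.
The sequence repeats with period 16.

16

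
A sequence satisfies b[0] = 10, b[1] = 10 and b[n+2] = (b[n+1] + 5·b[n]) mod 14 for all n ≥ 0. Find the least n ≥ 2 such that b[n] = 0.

6

b[0] = 10, b[1] = 10, b[2] = 4, b[3] = 12, b[4] = 4, b[5] = 8, b[6] = 0, b[7] = 12, b[8] = 12, b[9] = 2, b[10] = 6, b[11] = 2, b[12] = 4, b[13] = 0, b[14] = 6, b[15] = 6, b[16] = 8, b[17] = 10, b[18] = 8, b[19] = 2, b[20] = 0, b[21] = 10, b[22] = 10.
The sequence repeats with period 21.
The value 0 first appears (with n ≥ 2) at b[6].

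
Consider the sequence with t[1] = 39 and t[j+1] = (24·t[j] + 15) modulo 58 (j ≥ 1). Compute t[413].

Computing terms: t[1] = 39, t[2] = 23, t[3] = 45, t[4] = 51, t[5] = 21, t[6] = 55, t[7] = 1, t[8] = 39.
Since t[8] = t[1] = 39, the sequence is periodic with period 7.
(413 - 1) mod 7 = 6, so t[413] = t[7] = 1.

1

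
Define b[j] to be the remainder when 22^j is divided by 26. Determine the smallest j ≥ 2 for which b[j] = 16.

Computing terms: b[1] = 22; b[2] = 16; b[3] = 14; b[4] = 22.
The sequence repeats with period 3.
The value 16 first appears (with j ≥ 2) at b[2].

2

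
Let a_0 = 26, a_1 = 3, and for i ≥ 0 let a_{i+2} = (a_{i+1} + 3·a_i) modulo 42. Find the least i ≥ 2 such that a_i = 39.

Computing terms: a_0 = 26; a_1 = 3; a_2 = 39; a_3 = 6; a_4 = 39; a_5 = 15; a_6 = 6; a_7 = 9; a_8 = 27; a_9 = 12; a_{10} = 9; a_{11} = 3; a_{12} = 30; a_{13} = 39; a_{14} = 3; a_{15} = 36; a_{16} = 3; a_{17} = 27; a_{18} = 36; a_{19} = 33; a_{20} = 15; a_{21} = 30; a_{22} = 33; a_{23} = 39; a_{24} = 12; a_{25} = 3; a_{26} = 39.
Since (a_{25}, a_{26}) = (a_1, a_2) = (3, 39) (two consecutive terms determine the rest), the sequence is eventually periodic: after a pre-period of length 1 it cycles with period 24.
The value 39 first appears (with i ≥ 2) at a_2.

2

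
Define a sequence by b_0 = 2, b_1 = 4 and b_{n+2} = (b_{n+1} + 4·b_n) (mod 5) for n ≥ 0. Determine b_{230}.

We have b_0 = 2, b_1 = 4, b_2 = 2, b_3 = 3, b_4 = 1, b_5 = 3, b_6 = 2, b_7 = 4.
Since (b_6, b_7) = (b_0, b_1) = (2, 4) (two consecutive terms determine the rest), the sequence is periodic with period 6.
(230 - 0) mod 6 = 2, so b_{230} = b_2 = 2.

2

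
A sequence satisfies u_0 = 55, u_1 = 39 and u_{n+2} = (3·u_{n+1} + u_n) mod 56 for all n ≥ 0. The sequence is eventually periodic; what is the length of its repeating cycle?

48

We have u_0 = 55,  u_1 = 39,  u_2 = 4,  u_3 = 51,  u_4 = 45,  u_5 = 18,  u_6 = 43,  u_7 = 35,  u_8 = 36,  u_9 = 31,  u_{10} = 17,  u_{11} = 26,  u_{12} = 39,  u_{13} = 31,  u_{14} = 20,  u_{15} = 35,  u_{16} = 13,  u_{17} = 18,  u_{18} = 11,  u_{19} = 51,  u_{20} = 52,  u_{21} = 39,  u_{22} = 1,  u_{23} = 42,  u_{24} = 15,  u_{25} = 31,  u_{26} = 52,  u_{27} = 19,  u_{28} = 53,  u_{29} = 10,  u_{30} = 27,  u_{31} = 35,  u_{32} = 20,  u_{33} = 39,  u_{34} = 25,  u_{35} = 2,  u_{36} = 31,  u_{37} = 39,  u_{38} = 36,  u_{39} = 35,  u_{40} = 29,  u_{41} = 10,  u_{42} = 3,  u_{43} = 19,  u_{44} = 4,  u_{45} = 31,  u_{46} = 41,  u_{47} = 42,  u_{48} = 55,  u_{49} = 39.
The sequence repeats with period 48.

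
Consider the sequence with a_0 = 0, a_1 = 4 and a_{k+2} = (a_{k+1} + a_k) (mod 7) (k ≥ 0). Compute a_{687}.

4

Listing terms: a_0 = 0; a_1 = 4; a_2 = 4; a_3 = 1; a_4 = 5; a_5 = 6; a_6 = 4; a_7 = 3; a_8 = 0; a_9 = 3; a_{10} = 3; a_{11} = 6; a_{12} = 2; a_{13} = 1; a_{14} = 3; a_{15} = 4; a_{16} = 0; a_{17} = 4.
Since (a_{16}, a_{17}) = (a_0, a_1) = (0, 4) (two consecutive terms determine the rest), the sequence is periodic with period 16.
(687 - 0) mod 16 = 15, so a_{687} = a_{15} = 4.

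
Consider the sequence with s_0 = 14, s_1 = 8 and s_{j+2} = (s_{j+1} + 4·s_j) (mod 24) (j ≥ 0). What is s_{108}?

16

Computing terms: s_0 = 14, s_1 = 8, s_2 = 16, s_3 = 0, s_4 = 16, s_5 = 16, s_6 = 8, s_7 = 0, s_8 = 8, s_9 = 8, s_{10} = 16.
Since (s_9, s_{10}) = (s_1, s_2) = (8, 16) (two consecutive terms determine the rest), the sequence is eventually periodic: after a pre-period of length 1 it cycles with period 8.
For j ≥ 1, s_j depends only on (j - 1) mod 8. (108 - 1) mod 8 = 3, so s_{108} = s_4 = 16.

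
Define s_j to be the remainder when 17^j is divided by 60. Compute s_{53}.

Listing terms: s_1 = 17; s_2 = 49; s_3 = 53; s_4 = 1; s_5 = 17.
Since s_5 = s_1 = 17, the sequence is periodic with period 4.
(53 - 1) mod 4 = 0, so s_{53} = s_1 = 17.

17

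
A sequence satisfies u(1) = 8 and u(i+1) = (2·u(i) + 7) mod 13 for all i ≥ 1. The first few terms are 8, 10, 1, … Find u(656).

2

We have u(1) = 8,  u(2) = 10,  u(3) = 1,  u(4) = 9,  u(5) = 12,  u(6) = 5,  u(7) = 4,  u(8) = 2,  u(9) = 11,  u(10) = 3,  u(11) = 0,  u(12) = 7,  u(13) = 8.
The sequence repeats with period 12.
(656 - 1) mod 12 = 7, so u(656) = u(8) = 2.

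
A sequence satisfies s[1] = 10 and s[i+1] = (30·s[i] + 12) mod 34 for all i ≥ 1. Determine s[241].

We have s[1] = 10,  s[2] = 6,  s[3] = 22,  s[4] = 26,  s[5] = 10.
Since s[5] = s[1] = 10, the sequence is periodic with period 4.
So s[241] = s[1 + ((241-1) mod 4)] = s[1] = 10.

10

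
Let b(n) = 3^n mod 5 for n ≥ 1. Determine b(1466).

4

Listing terms: b(1) = 3; b(2) = 4; b(3) = 2; b(4) = 1; b(5) = 3.
Since b(5) = b(1) = 3, the sequence is periodic with period 4.
So b(1466) = b(1 + ((1466-1) mod 4)) = b(2) = 4.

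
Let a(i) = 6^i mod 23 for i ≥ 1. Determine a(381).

Computing terms: a(1) = 6, a(2) = 13, a(3) = 9, a(4) = 8, a(5) = 2, a(6) = 12, a(7) = 3, a(8) = 18, a(9) = 16, a(10) = 4, a(11) = 1, a(12) = 6.
Since a(12) = a(1) = 6, the sequence is periodic with period 11.
So a(381) = a(1 + ((381-1) mod 11)) = a(7) = 3.

3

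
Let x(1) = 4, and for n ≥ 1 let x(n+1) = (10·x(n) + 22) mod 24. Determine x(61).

10

x(1) = 4, x(2) = 14, x(3) = 18, x(4) = 10, x(5) = 2, x(6) = 18.
Since x(6) = x(3) = 18, the sequence is eventually periodic: after a pre-period of length 2 it cycles with period 3.
For n ≥ 3, x(n) depends only on (n - 3) mod 3. (61 - 3) mod 3 = 1, so x(61) = x(4) = 10.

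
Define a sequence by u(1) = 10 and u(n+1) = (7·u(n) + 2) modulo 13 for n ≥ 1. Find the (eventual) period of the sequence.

Computing terms: u(1) = 10; u(2) = 7; u(3) = 12; u(4) = 8; u(5) = 6; u(6) = 5; u(7) = 11; u(8) = 1; u(9) = 9; u(10) = 0; u(11) = 2; u(12) = 3; u(13) = 10.
The sequence repeats with period 12.

12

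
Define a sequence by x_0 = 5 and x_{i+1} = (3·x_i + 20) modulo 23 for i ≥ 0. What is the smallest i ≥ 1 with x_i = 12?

x_0 = 5, x_1 = 12, x_2 = 10, x_3 = 4, x_4 = 9, x_5 = 1, x_6 = 0, x_7 = 20, x_8 = 11, x_9 = 7, x_{10} = 18, x_{11} = 5.
The sequence repeats with period 11.
The value 12 first appears (with i ≥ 1) at x_1.

1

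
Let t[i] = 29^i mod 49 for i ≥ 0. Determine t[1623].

22

t[0] = 1, t[1] = 29, t[2] = 8, t[3] = 36, t[4] = 15, t[5] = 43, t[6] = 22, t[7] = 1.
Since t[7] = t[0] = 1, the sequence is periodic with period 7.
So t[1623] = t[0 + ((1623-0) mod 7)] = t[6] = 22.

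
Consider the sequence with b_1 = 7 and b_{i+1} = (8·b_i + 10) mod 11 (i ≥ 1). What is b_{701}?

7

We have b_1 = 7,  b_2 = 0,  b_3 = 10,  b_4 = 2,  b_5 = 4,  b_6 = 9,  b_7 = 5,  b_8 = 6,  b_9 = 3,  b_{10} = 1,  b_{11} = 7.
Since b_{11} = b_1 = 7, the sequence is periodic with period 10.
So b_{701} = b_{1 + ((701-1) mod 10)} = b_1 = 7.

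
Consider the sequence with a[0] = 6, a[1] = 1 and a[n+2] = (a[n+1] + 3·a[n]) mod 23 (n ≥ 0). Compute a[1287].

Computing terms: a[0] = 6; a[1] = 1; a[2] = 19; a[3] = 22; a[4] = 10; a[5] = 7; a[6] = 14; a[7] = 12; a[8] = 8; a[9] = 21; a[10] = 22; a[11] = 16; a[12] = 13; a[13] = 15; a[14] = 8; a[15] = 7; a[16] = 8; a[17] = 6; a[18] = 7; a[19] = 2; a[20] = 0; a[21] = 6; a[22] = 6; a[23] = 1.
Since (a[22], a[23]) = (a[0], a[1]) = (6, 1) (two consecutive terms determine the rest), the sequence is periodic with period 22.
So a[1287] = a[0 + ((1287-0) mod 22)] = a[11] = 16.

16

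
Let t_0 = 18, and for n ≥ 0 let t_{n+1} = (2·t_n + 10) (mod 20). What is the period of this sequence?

4

t_0 = 18; t_1 = 6; t_2 = 2; t_3 = 14; t_4 = 18.
The sequence repeats with period 4.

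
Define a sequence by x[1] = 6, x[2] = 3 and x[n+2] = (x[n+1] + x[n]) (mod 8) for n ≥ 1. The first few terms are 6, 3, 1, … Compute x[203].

Listing terms: x[1] = 6, x[2] = 3, x[3] = 1, x[4] = 4, x[5] = 5, x[6] = 1, x[7] = 6, x[8] = 7, x[9] = 5, x[10] = 4, x[11] = 1, x[12] = 5, x[13] = 6, x[14] = 3.
Since (x[13], x[14]) = (x[1], x[2]) = (6, 3) (two consecutive terms determine the rest), the sequence is periodic with period 12.
(203 - 1) mod 12 = 10, so x[203] = x[11] = 1.

1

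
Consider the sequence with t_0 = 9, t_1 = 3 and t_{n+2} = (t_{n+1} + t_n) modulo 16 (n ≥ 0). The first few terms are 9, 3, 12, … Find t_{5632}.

We have t_0 = 9; t_1 = 3; t_2 = 12; t_3 = 15; t_4 = 11; t_5 = 10; t_6 = 5; t_7 = 15; t_8 = 4; t_9 = 3; t_{10} = 7; t_{11} = 10; t_{12} = 1; t_{13} = 11; t_{14} = 12; t_{15} = 7; t_{16} = 3; t_{17} = 10; t_{18} = 13; t_{19} = 7; t_{20} = 4; t_{21} = 11; t_{22} = 15; t_{23} = 10; t_{24} = 9; t_{25} = 3.
The sequence repeats with period 24.
So t_{5632} = t_{0 + ((5632-0) mod 24)} = t_{16} = 3.

3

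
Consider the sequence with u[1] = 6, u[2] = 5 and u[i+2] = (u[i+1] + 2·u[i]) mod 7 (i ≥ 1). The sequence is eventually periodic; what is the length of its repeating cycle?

Computing terms: u[1] = 6; u[2] = 5; u[3] = 3; u[4] = 6; u[5] = 5.
The sequence repeats with period 3.

3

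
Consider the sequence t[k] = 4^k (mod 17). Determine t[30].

Listing terms: t[1] = 4; t[2] = 16; t[3] = 13; t[4] = 1; t[5] = 4.
The sequence repeats with period 4.
(30 - 1) mod 4 = 1, so t[30] = t[2] = 16.

16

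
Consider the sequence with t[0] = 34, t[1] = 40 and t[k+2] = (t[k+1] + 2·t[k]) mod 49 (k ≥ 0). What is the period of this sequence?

Computing terms: t[0] = 34,  t[1] = 40,  t[2] = 10,  t[3] = 41,  t[4] = 12,  t[5] = 45,  t[6] = 20,  t[7] = 12,  t[8] = 3,  t[9] = 27,  t[10] = 33,  t[11] = 38,  t[12] = 6,  t[13] = 33,  t[14] = 45,  t[15] = 13,  t[16] = 5,  t[17] = 31,  t[18] = 41,  t[19] = 5,  t[20] = 38,  t[21] = 48,  t[22] = 26,  t[23] = 24,  t[24] = 27,  t[25] = 26,  t[26] = 31,  t[27] = 34,  t[28] = 47,  t[29] = 17,  t[30] = 13,  t[31] = 47,  t[32] = 24,  t[33] = 20,  t[34] = 19,  t[35] = 10,  t[36] = 48,  t[37] = 19,  t[38] = 17,  t[39] = 6,  t[40] = 40,  t[41] = 3,  t[42] = 34,  t[43] = 40.
The sequence repeats with period 42.

42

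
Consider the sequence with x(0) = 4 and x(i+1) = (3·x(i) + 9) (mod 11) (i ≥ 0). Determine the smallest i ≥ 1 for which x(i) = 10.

x(0) = 4; x(1) = 10; x(2) = 6; x(3) = 5; x(4) = 2; x(5) = 4.
Since x(5) = x(0) = 4, the sequence is periodic with period 5.
The value 10 first appears (with i ≥ 1) at x(1).

1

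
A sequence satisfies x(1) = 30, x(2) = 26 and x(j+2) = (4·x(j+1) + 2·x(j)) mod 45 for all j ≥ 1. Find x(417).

20

x(1) = 30, x(2) = 26, x(3) = 29, x(4) = 33, x(5) = 10, x(6) = 16, x(7) = 39, x(8) = 8, x(9) = 20, x(10) = 6, x(11) = 19, x(12) = 43, x(13) = 30, x(14) = 26.
Since (x(13), x(14)) = (x(1), x(2)) = (30, 26) (two consecutive terms determine the rest), the sequence is periodic with period 12.
So x(417) = x(1 + ((417-1) mod 12)) = x(9) = 20.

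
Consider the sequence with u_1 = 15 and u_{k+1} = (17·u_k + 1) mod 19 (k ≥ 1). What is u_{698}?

Computing terms: u_1 = 15, u_2 = 9, u_3 = 2, u_4 = 16, u_5 = 7, u_6 = 6, u_7 = 8, u_8 = 4, u_9 = 12, u_{10} = 15.
The sequence repeats with period 9.
So u_{698} = u_{1 + ((698-1) mod 9)} = u_5 = 7.

7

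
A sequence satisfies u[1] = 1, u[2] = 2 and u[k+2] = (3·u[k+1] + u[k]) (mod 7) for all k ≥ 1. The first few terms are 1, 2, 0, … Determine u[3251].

0

Computing terms: u[1] = 1; u[2] = 2; u[3] = 0; u[4] = 2; u[5] = 6; u[6] = 6; u[7] = 3; u[8] = 1; u[9] = 6; u[10] = 5; u[11] = 0; u[12] = 5; u[13] = 1; u[14] = 1; u[15] = 4; u[16] = 6; u[17] = 1; u[18] = 2.
Since (u[17], u[18]) = (u[1], u[2]) = (1, 2) (two consecutive terms determine the rest), the sequence is periodic with period 16.
(3251 - 1) mod 16 = 2, so u[3251] = u[3] = 0.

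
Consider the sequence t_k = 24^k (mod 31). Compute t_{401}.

11

t_0 = 1,  t_1 = 24,  t_2 = 18,  t_3 = 29,  t_4 = 14,  t_5 = 26,  t_6 = 4,  t_7 = 3,  t_8 = 10,  t_9 = 23,  t_{10} = 25,  t_{11} = 11,  t_{12} = 16,  t_{13} = 12,  t_{14} = 9,  t_{15} = 30,  t_{16} = 7,  t_{17} = 13,  t_{18} = 2,  t_{19} = 17,  t_{20} = 5,  t_{21} = 27,  t_{22} = 28,  t_{23} = 21,  t_{24} = 8,  t_{25} = 6,  t_{26} = 20,  t_{27} = 15,  t_{28} = 19,  t_{29} = 22,  t_{30} = 1.
Since t_{30} = t_0 = 1, the sequence is periodic with period 30.
(401 - 0) mod 30 = 11, so t_{401} = t_{11} = 11.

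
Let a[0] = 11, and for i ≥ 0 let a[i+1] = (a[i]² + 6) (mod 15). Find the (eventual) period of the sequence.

a[0] = 11,  a[1] = 7,  a[2] = 10,  a[3] = 1,  a[4] = 7.
Since a[4] = a[1] = 7, the sequence is eventually periodic: after a pre-period of length 1 it cycles with period 3.

3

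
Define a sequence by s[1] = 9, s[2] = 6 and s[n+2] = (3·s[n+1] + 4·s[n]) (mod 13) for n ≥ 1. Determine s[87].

2

Computing terms: s[1] = 9; s[2] = 6; s[3] = 2; s[4] = 4; s[5] = 7; s[6] = 11; s[7] = 9; s[8] = 6.
Since (s[7], s[8]) = (s[1], s[2]) = (9, 6) (two consecutive terms determine the rest), the sequence is periodic with period 6.
So s[87] = s[1 + ((87-1) mod 6)] = s[3] = 2.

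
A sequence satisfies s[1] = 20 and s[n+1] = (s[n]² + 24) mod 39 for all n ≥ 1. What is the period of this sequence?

s[1] = 20, s[2] = 34, s[3] = 10, s[4] = 7, s[5] = 34.
Since s[5] = s[2] = 34, the sequence is eventually periodic: after a pre-period of length 1 it cycles with period 3.

3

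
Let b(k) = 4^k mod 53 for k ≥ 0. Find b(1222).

1

Listing terms: b(0) = 1,  b(1) = 4,  b(2) = 16,  b(3) = 11,  b(4) = 44,  b(5) = 17,  b(6) = 15,  b(7) = 7,  b(8) = 28,  b(9) = 6,  b(10) = 24,  b(11) = 43,  b(12) = 13,  b(13) = 52,  b(14) = 49,  b(15) = 37,  b(16) = 42,  b(17) = 9,  b(18) = 36,  b(19) = 38,  b(20) = 46,  b(21) = 25,  b(22) = 47,  b(23) = 29,  b(24) = 10,  b(25) = 40,  b(26) = 1.
The sequence repeats with period 26.
So b(1222) = b(0 + ((1222-0) mod 26)) = b(0) = 1.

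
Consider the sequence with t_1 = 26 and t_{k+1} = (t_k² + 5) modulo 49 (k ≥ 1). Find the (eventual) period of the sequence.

3

Listing terms: t_1 = 26,  t_2 = 44,  t_3 = 30,  t_4 = 23,  t_5 = 44.
Since t_5 = t_2 = 44, the sequence is eventually periodic: after a pre-period of length 1 it cycles with period 3.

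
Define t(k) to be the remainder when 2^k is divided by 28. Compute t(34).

Computing terms: t(0) = 1; t(1) = 2; t(2) = 4; t(3) = 8; t(4) = 16; t(5) = 4.
Since t(5) = t(2) = 4, the sequence is eventually periodic: after a pre-period of length 2 it cycles with period 3.
For k ≥ 2, t(k) depends only on (k - 2) mod 3. (34 - 2) mod 3 = 2, so t(34) = t(4) = 16.

16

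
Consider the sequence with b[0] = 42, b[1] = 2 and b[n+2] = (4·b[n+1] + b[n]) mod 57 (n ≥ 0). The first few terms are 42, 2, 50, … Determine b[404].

12

Computing terms: b[0] = 42, b[1] = 2, b[2] = 50, b[3] = 31, b[4] = 3, b[5] = 43, b[6] = 4, b[7] = 2, b[8] = 12, b[9] = 50, b[10] = 41, b[11] = 43, b[12] = 42, b[13] = 40, b[14] = 31, b[15] = 50, b[16] = 3, b[17] = 5, b[18] = 23, b[19] = 40, b[20] = 12, b[21] = 31, b[22] = 22, b[23] = 5, b[24] = 42, b[25] = 2.
Since (b[24], b[25]) = (b[0], b[1]) = (42, 2) (two consecutive terms determine the rest), the sequence is periodic with period 24.
So b[404] = b[0 + ((404-0) mod 24)] = b[20] = 12.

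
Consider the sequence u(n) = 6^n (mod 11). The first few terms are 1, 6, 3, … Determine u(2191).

Listing terms: u(0) = 1, u(1) = 6, u(2) = 3, u(3) = 7, u(4) = 9, u(5) = 10, u(6) = 5, u(7) = 8, u(8) = 4, u(9) = 2, u(10) = 1.
The sequence repeats with period 10.
(2191 - 0) mod 10 = 1, so u(2191) = u(1) = 6.

6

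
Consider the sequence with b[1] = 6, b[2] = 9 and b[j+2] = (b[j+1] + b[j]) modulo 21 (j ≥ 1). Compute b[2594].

9

We have b[1] = 6, b[2] = 9, b[3] = 15, b[4] = 3, b[5] = 18, b[6] = 0, b[7] = 18, b[8] = 18, b[9] = 15, b[10] = 12, b[11] = 6, b[12] = 18, b[13] = 3, b[14] = 0, b[15] = 3, b[16] = 3, b[17] = 6, b[18] = 9.
Since (b[17], b[18]) = (b[1], b[2]) = (6, 9) (two consecutive terms determine the rest), the sequence is periodic with period 16.
So b[2594] = b[1 + ((2594-1) mod 16)] = b[2] = 9.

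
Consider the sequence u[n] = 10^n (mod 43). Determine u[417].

4

We have u[1] = 10,  u[2] = 14,  u[3] = 11,  u[4] = 24,  u[5] = 25,  u[6] = 35,  u[7] = 6,  u[8] = 17,  u[9] = 41,  u[10] = 23,  u[11] = 15,  u[12] = 21,  u[13] = 38,  u[14] = 36,  u[15] = 16,  u[16] = 31,  u[17] = 9,  u[18] = 4,  u[19] = 40,  u[20] = 13,  u[21] = 1,  u[22] = 10.
Since u[22] = u[1] = 10, the sequence is periodic with period 21.
So u[417] = u[1 + ((417-1) mod 21)] = u[18] = 4.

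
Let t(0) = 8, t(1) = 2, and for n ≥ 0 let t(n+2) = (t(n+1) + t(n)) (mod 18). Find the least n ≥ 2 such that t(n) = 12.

3

t(0) = 8,  t(1) = 2,  t(2) = 10,  t(3) = 12,  t(4) = 4,  t(5) = 16,  t(6) = 2,  t(7) = 0,  t(8) = 2,  t(9) = 2,  t(10) = 4,  t(11) = 6,  t(12) = 10,  t(13) = 16,  t(14) = 8,  t(15) = 6,  t(16) = 14,  t(17) = 2,  t(18) = 16,  t(19) = 0,  t(20) = 16,  t(21) = 16,  t(22) = 14,  t(23) = 12,  t(24) = 8,  t(25) = 2.
Since (t(24), t(25)) = (t(0), t(1)) = (8, 2) (two consecutive terms determine the rest), the sequence is periodic with period 24.
The value 12 first appears (with n ≥ 2) at t(3).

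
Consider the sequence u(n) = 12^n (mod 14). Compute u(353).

10

Listing terms: u(1) = 12,  u(2) = 4,  u(3) = 6,  u(4) = 2,  u(5) = 10,  u(6) = 8,  u(7) = 12.
The sequence repeats with period 6.
So u(353) = u(1 + ((353-1) mod 6)) = u(5) = 10.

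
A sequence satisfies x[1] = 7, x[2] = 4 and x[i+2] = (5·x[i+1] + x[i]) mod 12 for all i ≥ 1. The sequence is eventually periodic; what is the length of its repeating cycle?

We have x[1] = 7,  x[2] = 4,  x[3] = 3,  x[4] = 7,  x[5] = 2,  x[6] = 5,  x[7] = 3,  x[8] = 8,  x[9] = 7,  x[10] = 7,  x[11] = 6,  x[12] = 1,  x[13] = 11,  x[14] = 8,  x[15] = 3,  x[16] = 11,  x[17] = 10,  x[18] = 1,  x[19] = 3,  x[20] = 4,  x[21] = 11,  x[22] = 11,  x[23] = 6,  x[24] = 5,  x[25] = 7,  x[26] = 4.
The sequence repeats with period 24.

24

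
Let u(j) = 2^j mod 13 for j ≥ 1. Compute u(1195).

u(1) = 2; u(2) = 4; u(3) = 8; u(4) = 3; u(5) = 6; u(6) = 12; u(7) = 11; u(8) = 9; u(9) = 5; u(10) = 10; u(11) = 7; u(12) = 1; u(13) = 2.
The sequence repeats with period 12.
(1195 - 1) mod 12 = 6, so u(1195) = u(7) = 11.

11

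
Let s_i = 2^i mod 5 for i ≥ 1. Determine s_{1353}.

s_1 = 2; s_2 = 4; s_3 = 3; s_4 = 1; s_5 = 2.
Since s_5 = s_1 = 2, the sequence is periodic with period 4.
(1353 - 1) mod 4 = 0, so s_{1353} = s_1 = 2.

2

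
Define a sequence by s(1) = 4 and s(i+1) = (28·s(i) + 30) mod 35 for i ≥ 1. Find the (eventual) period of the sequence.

We have s(1) = 4, s(2) = 2, s(3) = 16, s(4) = 23, s(5) = 9, s(6) = 2.
Since s(6) = s(2) = 2, the sequence is eventually periodic: after a pre-period of length 1 it cycles with period 4.

4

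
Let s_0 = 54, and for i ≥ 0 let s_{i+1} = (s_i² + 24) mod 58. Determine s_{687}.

24

Computing terms: s_0 = 54, s_1 = 40, s_2 = 0, s_3 = 24, s_4 = 20, s_5 = 18, s_6 = 0.
Since s_6 = s_2 = 0, the sequence is eventually periodic: after a pre-period of length 2 it cycles with period 4.
For i ≥ 2, s_i depends only on (i - 2) mod 4. (687 - 2) mod 4 = 1, so s_{687} = s_3 = 24.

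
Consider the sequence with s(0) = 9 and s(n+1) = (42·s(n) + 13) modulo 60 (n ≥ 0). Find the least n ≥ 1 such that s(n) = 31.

s(0) = 9, s(1) = 31, s(2) = 55, s(3) = 43, s(4) = 19, s(5) = 31.
Since s(5) = s(1) = 31, the sequence is eventually periodic: after a pre-period of length 1 it cycles with period 4.
The value 31 first appears (with n ≥ 1) at s(1).

1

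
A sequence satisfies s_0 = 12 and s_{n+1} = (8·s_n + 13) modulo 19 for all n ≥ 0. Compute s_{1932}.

s_0 = 12, s_1 = 14, s_2 = 11, s_3 = 6, s_4 = 4, s_5 = 7, s_6 = 12.
The sequence repeats with period 6.
(1932 - 0) mod 6 = 0, so s_{1932} = s_0 = 12.

12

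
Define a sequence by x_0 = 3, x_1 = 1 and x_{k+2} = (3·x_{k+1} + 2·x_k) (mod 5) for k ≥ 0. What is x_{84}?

Listing terms: x_0 = 3, x_1 = 1, x_2 = 4, x_3 = 4, x_4 = 0, x_5 = 3, x_6 = 4, x_7 = 3, x_8 = 2, x_9 = 2, x_{10} = 0, x_{11} = 4, x_{12} = 2, x_{13} = 4, x_{14} = 1, x_{15} = 1, x_{16} = 0, x_{17} = 2, x_{18} = 1, x_{19} = 2, x_{20} = 3, x_{21} = 3, x_{22} = 0, x_{23} = 1, x_{24} = 3, x_{25} = 1.
Since (x_{24}, x_{25}) = (x_0, x_1) = (3, 1) (two consecutive terms determine the rest), the sequence is periodic with period 24.
(84 - 0) mod 24 = 12, so x_{84} = x_{12} = 2.

2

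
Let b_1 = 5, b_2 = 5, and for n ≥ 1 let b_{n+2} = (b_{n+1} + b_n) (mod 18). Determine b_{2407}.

11

Computing terms: b_1 = 5; b_2 = 5; b_3 = 10; b_4 = 15; b_5 = 7; b_6 = 4; b_7 = 11; b_8 = 15; b_9 = 8; b_{10} = 5; b_{11} = 13; b_{12} = 0; b_{13} = 13; b_{14} = 13; b_{15} = 8; b_{16} = 3; b_{17} = 11; b_{18} = 14; b_{19} = 7; b_{20} = 3; b_{21} = 10; b_{22} = 13; b_{23} = 5; b_{24} = 0; b_{25} = 5; b_{26} = 5.
The sequence repeats with period 24.
So b_{2407} = b_{1 + ((2407-1) mod 24)} = b_7 = 11.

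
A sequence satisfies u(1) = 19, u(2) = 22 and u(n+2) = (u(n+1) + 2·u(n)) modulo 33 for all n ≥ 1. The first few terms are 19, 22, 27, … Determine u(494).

16

u(1) = 19,  u(2) = 22,  u(3) = 27,  u(4) = 5,  u(5) = 26,  u(6) = 3,  u(7) = 22,  u(8) = 28,  u(9) = 6,  u(10) = 29,  u(11) = 8,  u(12) = 0,  u(13) = 16,  u(14) = 16,  u(15) = 15,  u(16) = 14,  u(17) = 11,  u(18) = 6,  u(19) = 28,  u(20) = 7,  u(21) = 30,  u(22) = 11,  u(23) = 5,  u(24) = 27,  u(25) = 4,  u(26) = 25,  u(27) = 0,  u(28) = 17,  u(29) = 17,  u(30) = 18,  u(31) = 19,  u(32) = 22.
The sequence repeats with period 30.
(494 - 1) mod 30 = 13, so u(494) = u(14) = 16.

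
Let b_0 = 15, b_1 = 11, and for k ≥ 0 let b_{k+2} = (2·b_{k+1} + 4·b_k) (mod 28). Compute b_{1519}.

b_0 = 15; b_1 = 11; b_2 = 26; b_3 = 12; b_4 = 16; b_5 = 24; b_6 = 0; b_7 = 12; b_8 = 24; b_9 = 12; b_{10} = 8; b_{11} = 8; b_{12} = 20; b_{13} = 16; b_{14} = 0; b_{15} = 8; b_{16} = 16; b_{17} = 8; b_{18} = 24; b_{19} = 24; b_{20} = 4; b_{21} = 20; b_{22} = 0; b_{23} = 24; b_{24} = 20; b_{25} = 24; b_{26} = 16; b_{27} = 16; b_{28} = 12; b_{29} = 4; b_{30} = 0; b_{31} = 16; b_{32} = 4; b_{33} = 16; b_{34} = 20; b_{35} = 20; b_{36} = 8; b_{37} = 12; b_{38} = 0; b_{39} = 20; b_{40} = 12; b_{41} = 20; b_{42} = 4; b_{43} = 4; b_{44} = 24; b_{45} = 8; b_{46} = 0; b_{47} = 4; b_{48} = 8; b_{49} = 4; b_{50} = 12; b_{51} = 12; b_{52} = 16.
Since (b_{51}, b_{52}) = (b_3, b_4) = (12, 16) (two consecutive terms determine the rest), the sequence is eventually periodic: after a pre-period of length 3 it cycles with period 48.
For k ≥ 3, b_k depends only on (k - 3) mod 48. (1519 - 3) mod 48 = 28, so b_{1519} = b_{31} = 16.

16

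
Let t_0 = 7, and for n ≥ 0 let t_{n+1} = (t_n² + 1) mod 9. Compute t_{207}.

2

Listing terms: t_0 = 7,  t_1 = 5,  t_2 = 8,  t_3 = 2,  t_4 = 5.
Since t_4 = t_1 = 5, the sequence is eventually periodic: after a pre-period of length 1 it cycles with period 3.
For n ≥ 1, t_n depends only on (n - 1) mod 3. (207 - 1) mod 3 = 2, so t_{207} = t_3 = 2.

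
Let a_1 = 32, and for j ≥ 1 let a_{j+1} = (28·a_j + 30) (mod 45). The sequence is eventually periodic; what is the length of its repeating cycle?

12

a_1 = 32; a_2 = 26; a_3 = 38; a_4 = 14; a_5 = 17; a_6 = 11; a_7 = 23; a_8 = 44; a_9 = 2; a_{10} = 41; a_{11} = 8; a_{12} = 29; a_{13} = 32.
The sequence repeats with period 12.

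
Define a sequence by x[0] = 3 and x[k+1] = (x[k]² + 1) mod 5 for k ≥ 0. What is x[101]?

Computing terms: x[0] = 3; x[1] = 0; x[2] = 1; x[3] = 2; x[4] = 0.
Since x[4] = x[1] = 0, the sequence is eventually periodic: after a pre-period of length 1 it cycles with period 3.
For k ≥ 1, x[k] depends only on (k - 1) mod 3. (101 - 1) mod 3 = 1, so x[101] = x[2] = 1.

1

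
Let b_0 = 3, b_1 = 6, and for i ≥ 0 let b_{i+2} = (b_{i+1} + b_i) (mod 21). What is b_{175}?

Computing terms: b_0 = 3,  b_1 = 6,  b_2 = 9,  b_3 = 15,  b_4 = 3,  b_5 = 18,  b_6 = 0,  b_7 = 18,  b_8 = 18,  b_9 = 15,  b_{10} = 12,  b_{11} = 6,  b_{12} = 18,  b_{13} = 3,  b_{14} = 0,  b_{15} = 3,  b_{16} = 3,  b_{17} = 6.
The sequence repeats with period 16.
So b_{175} = b_{0 + ((175-0) mod 16)} = b_{15} = 3.

3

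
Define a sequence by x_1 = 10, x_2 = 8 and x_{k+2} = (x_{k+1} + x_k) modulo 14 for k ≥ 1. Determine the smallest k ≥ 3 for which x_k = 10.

11

We have x_1 = 10; x_2 = 8; x_3 = 4; x_4 = 12; x_5 = 2; x_6 = 0; x_7 = 2; x_8 = 2; x_9 = 4; x_{10} = 6; x_{11} = 10; x_{12} = 2; x_{13} = 12; x_{14} = 0; x_{15} = 12; x_{16} = 12; x_{17} = 10; x_{18} = 8.
The sequence repeats with period 16.
The value 10 first appears (with k ≥ 3) at x_{11}.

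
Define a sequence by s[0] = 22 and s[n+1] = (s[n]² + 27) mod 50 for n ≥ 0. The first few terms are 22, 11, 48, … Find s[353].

11

Computing terms: s[0] = 22, s[1] = 11, s[2] = 48, s[3] = 31, s[4] = 38, s[5] = 21, s[6] = 18, s[7] = 1, s[8] = 28, s[9] = 11.
Since s[9] = s[1] = 11, the sequence is eventually periodic: after a pre-period of length 1 it cycles with period 8.
For n ≥ 1, s[n] depends only on (n - 1) mod 8. (353 - 1) mod 8 = 0, so s[353] = s[1] = 11.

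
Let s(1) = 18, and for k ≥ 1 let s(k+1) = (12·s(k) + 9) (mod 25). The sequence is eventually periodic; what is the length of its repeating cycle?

20

Listing terms: s(1) = 18; s(2) = 0; s(3) = 9; s(4) = 17; s(5) = 13; s(6) = 15; s(7) = 14; s(8) = 2; s(9) = 8; s(10) = 5; s(11) = 19; s(12) = 12; s(13) = 3; s(14) = 20; s(15) = 24; s(16) = 22; s(17) = 23; s(18) = 10; s(19) = 4; s(20) = 7; s(21) = 18.
The sequence repeats with period 20.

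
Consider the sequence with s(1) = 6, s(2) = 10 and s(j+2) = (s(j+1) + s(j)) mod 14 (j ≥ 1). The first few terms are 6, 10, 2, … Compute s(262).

12

s(1) = 6; s(2) = 10; s(3) = 2; s(4) = 12; s(5) = 0; s(6) = 12; s(7) = 12; s(8) = 10; s(9) = 8; s(10) = 4; s(11) = 12; s(12) = 2; s(13) = 0; s(14) = 2; s(15) = 2; s(16) = 4; s(17) = 6; s(18) = 10.
Since (s(17), s(18)) = (s(1), s(2)) = (6, 10) (two consecutive terms determine the rest), the sequence is periodic with period 16.
(262 - 1) mod 16 = 5, so s(262) = s(6) = 12.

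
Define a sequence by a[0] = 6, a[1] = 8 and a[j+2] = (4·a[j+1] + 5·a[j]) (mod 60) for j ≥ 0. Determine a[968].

a[0] = 6,  a[1] = 8,  a[2] = 2,  a[3] = 48,  a[4] = 22,  a[5] = 28,  a[6] = 42,  a[7] = 8,  a[8] = 2.
Since (a[7], a[8]) = (a[1], a[2]) = (8, 2) (two consecutive terms determine the rest), the sequence is eventually periodic: after a pre-period of length 1 it cycles with period 6.
For j ≥ 1, a[j] depends only on (j - 1) mod 6. (968 - 1) mod 6 = 1, so a[968] = a[2] = 2.

2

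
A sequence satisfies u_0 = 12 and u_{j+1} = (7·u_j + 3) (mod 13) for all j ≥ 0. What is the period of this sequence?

12

Computing terms: u_0 = 12,  u_1 = 9,  u_2 = 1,  u_3 = 10,  u_4 = 8,  u_5 = 7,  u_6 = 0,  u_7 = 3,  u_8 = 11,  u_9 = 2,  u_{10} = 4,  u_{11} = 5,  u_{12} = 12.
Since u_{12} = u_0 = 12, the sequence is periodic with period 12.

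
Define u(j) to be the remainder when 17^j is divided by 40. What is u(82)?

9

We have u(1) = 17; u(2) = 9; u(3) = 33; u(4) = 1; u(5) = 17.
Since u(5) = u(1) = 17, the sequence is periodic with period 4.
So u(82) = u(1 + ((82-1) mod 4)) = u(2) = 9.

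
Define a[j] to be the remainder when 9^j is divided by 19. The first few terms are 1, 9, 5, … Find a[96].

We have a[0] = 1,  a[1] = 9,  a[2] = 5,  a[3] = 7,  a[4] = 6,  a[5] = 16,  a[6] = 11,  a[7] = 4,  a[8] = 17,  a[9] = 1.
The sequence repeats with period 9.
So a[96] = a[0 + ((96-0) mod 9)] = a[6] = 11.

11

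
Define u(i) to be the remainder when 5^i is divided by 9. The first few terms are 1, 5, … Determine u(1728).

Computing terms: u(0) = 1, u(1) = 5, u(2) = 7, u(3) = 8, u(4) = 4, u(5) = 2, u(6) = 1.
The sequence repeats with period 6.
(1728 - 0) mod 6 = 0, so u(1728) = u(0) = 1.

1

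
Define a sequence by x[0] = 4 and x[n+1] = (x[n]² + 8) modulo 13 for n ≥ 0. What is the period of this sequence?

3

We have x[0] = 4; x[1] = 11; x[2] = 12; x[3] = 9; x[4] = 11.
Since x[4] = x[1] = 11, the sequence is eventually periodic: after a pre-period of length 1 it cycles with period 3.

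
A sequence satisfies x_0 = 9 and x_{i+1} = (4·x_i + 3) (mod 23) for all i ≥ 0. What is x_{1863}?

6

Listing terms: x_0 = 9,  x_1 = 16,  x_2 = 21,  x_3 = 18,  x_4 = 6,  x_5 = 4,  x_6 = 19,  x_7 = 10,  x_8 = 20,  x_9 = 14,  x_{10} = 13,  x_{11} = 9.
The sequence repeats with period 11.
So x_{1863} = x_{0 + ((1863-0) mod 11)} = x_4 = 6.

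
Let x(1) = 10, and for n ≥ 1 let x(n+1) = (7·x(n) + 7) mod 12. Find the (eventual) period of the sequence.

Computing terms: x(1) = 10,  x(2) = 5,  x(3) = 6,  x(4) = 1,  x(5) = 2,  x(6) = 9,  x(7) = 10.
The sequence repeats with period 6.

6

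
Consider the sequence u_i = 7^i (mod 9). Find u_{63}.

1

u_1 = 7,  u_2 = 4,  u_3 = 1,  u_4 = 7.
The sequence repeats with period 3.
So u_{63} = u_{1 + ((63-1) mod 3)} = u_3 = 1.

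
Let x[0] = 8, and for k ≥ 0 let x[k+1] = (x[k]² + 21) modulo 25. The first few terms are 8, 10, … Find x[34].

15

We have x[0] = 8; x[1] = 10; x[2] = 21; x[3] = 12; x[4] = 15; x[5] = 21.
Since x[5] = x[2] = 21, the sequence is eventually periodic: after a pre-period of length 2 it cycles with period 3.
For k ≥ 2, x[k] depends only on (k - 2) mod 3. (34 - 2) mod 3 = 2, so x[34] = x[4] = 15.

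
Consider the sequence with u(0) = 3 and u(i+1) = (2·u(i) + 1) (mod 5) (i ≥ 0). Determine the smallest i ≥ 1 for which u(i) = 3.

4

u(0) = 3, u(1) = 2, u(2) = 0, u(3) = 1, u(4) = 3.
The sequence repeats with period 4.
The value 3 next appears (with i ≥ 1) at u(4).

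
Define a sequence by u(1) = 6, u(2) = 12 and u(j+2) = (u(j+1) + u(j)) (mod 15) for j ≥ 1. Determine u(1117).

u(1) = 6,  u(2) = 12,  u(3) = 3,  u(4) = 0,  u(5) = 3,  u(6) = 3,  u(7) = 6,  u(8) = 9,  u(9) = 0,  u(10) = 9,  u(11) = 9,  u(12) = 3,  u(13) = 12,  u(14) = 0,  u(15) = 12,  u(16) = 12,  u(17) = 9,  u(18) = 6,  u(19) = 0,  u(20) = 6,  u(21) = 6,  u(22) = 12.
The sequence repeats with period 20.
(1117 - 1) mod 20 = 16, so u(1117) = u(17) = 9.

9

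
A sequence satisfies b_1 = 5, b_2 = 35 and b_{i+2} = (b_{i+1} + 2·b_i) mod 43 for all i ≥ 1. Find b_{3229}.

Listing terms: b_1 = 5; b_2 = 35; b_3 = 2; b_4 = 29; b_5 = 33; b_6 = 5; b_7 = 28; b_8 = 38; b_9 = 8; b_{10} = 41; b_{11} = 14; b_{12} = 10; b_{13} = 38; b_{14} = 15; b_{15} = 5; b_{16} = 35.
Since (b_{15}, b_{16}) = (b_1, b_2) = (5, 35) (two consecutive terms determine the rest), the sequence is periodic with period 14.
So b_{3229} = b_{1 + ((3229-1) mod 14)} = b_9 = 8.

8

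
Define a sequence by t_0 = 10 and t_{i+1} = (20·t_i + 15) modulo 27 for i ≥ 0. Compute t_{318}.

Listing terms: t_0 = 10,  t_1 = 26,  t_2 = 22,  t_3 = 23,  t_4 = 16,  t_5 = 11,  t_6 = 19,  t_7 = 17,  t_8 = 4,  t_9 = 14,  t_{10} = 25,  t_{11} = 2,  t_{12} = 1,  t_{13} = 8,  t_{14} = 13,  t_{15} = 5,  t_{16} = 7,  t_{17} = 20,  t_{18} = 10.
Since t_{18} = t_0 = 10, the sequence is periodic with period 18.
So t_{318} = t_{0 + ((318-0) mod 18)} = t_{12} = 1.

1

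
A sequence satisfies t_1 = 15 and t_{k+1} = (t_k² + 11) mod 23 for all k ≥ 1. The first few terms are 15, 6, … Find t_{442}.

t_1 = 15; t_2 = 6; t_3 = 1; t_4 = 12; t_5 = 17; t_6 = 1.
Since t_6 = t_3 = 1, the sequence is eventually periodic: after a pre-period of length 2 it cycles with period 3.
For k ≥ 3, t_k depends only on (k - 3) mod 3. (442 - 3) mod 3 = 1, so t_{442} = t_4 = 12.

12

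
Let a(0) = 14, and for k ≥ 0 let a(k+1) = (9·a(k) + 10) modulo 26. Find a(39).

Computing terms: a(0) = 14; a(1) = 6; a(2) = 12; a(3) = 14.
Since a(3) = a(0) = 14, the sequence is periodic with period 3.
(39 - 0) mod 3 = 0, so a(39) = a(0) = 14.

14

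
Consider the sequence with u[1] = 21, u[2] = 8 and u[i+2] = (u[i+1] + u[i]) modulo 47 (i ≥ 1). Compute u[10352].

Computing terms: u[1] = 21,  u[2] = 8,  u[3] = 29,  u[4] = 37,  u[5] = 19,  u[6] = 9,  u[7] = 28,  u[8] = 37,  u[9] = 18,  u[10] = 8,  u[11] = 26,  u[12] = 34,  u[13] = 13,  u[14] = 0,  u[15] = 13,  u[16] = 13,  u[17] = 26,  u[18] = 39,  u[19] = 18,  u[20] = 10,  u[21] = 28,  u[22] = 38,  u[23] = 19,  u[24] = 10,  u[25] = 29,  u[26] = 39,  u[27] = 21,  u[28] = 13,  u[29] = 34,  u[30] = 0,  u[31] = 34,  u[32] = 34,  u[33] = 21,  u[34] = 8.
The sequence repeats with period 32.
So u[10352] = u[1 + ((10352-1) mod 32)] = u[16] = 13.

13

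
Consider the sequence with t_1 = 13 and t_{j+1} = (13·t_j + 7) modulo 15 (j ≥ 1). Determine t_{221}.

8

Listing terms: t_1 = 13,  t_2 = 11,  t_3 = 0,  t_4 = 7,  t_5 = 8,  t_6 = 6,  t_7 = 10,  t_8 = 2,  t_9 = 3,  t_{10} = 1,  t_{11} = 5,  t_{12} = 12,  t_{13} = 13.
The sequence repeats with period 12.
So t_{221} = t_{1 + ((221-1) mod 12)} = t_5 = 8.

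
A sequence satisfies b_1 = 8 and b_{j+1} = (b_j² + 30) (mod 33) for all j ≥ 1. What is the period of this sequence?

We have b_1 = 8; b_2 = 28; b_3 = 22; b_4 = 19; b_5 = 28.
Since b_5 = b_2 = 28, the sequence is eventually periodic: after a pre-period of length 1 it cycles with period 3.

3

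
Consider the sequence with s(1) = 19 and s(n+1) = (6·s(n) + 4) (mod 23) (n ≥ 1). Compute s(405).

We have s(1) = 19; s(2) = 3; s(3) = 22; s(4) = 21; s(5) = 15; s(6) = 2; s(7) = 16; s(8) = 8; s(9) = 6; s(10) = 17; s(11) = 14; s(12) = 19.
Since s(12) = s(1) = 19, the sequence is periodic with period 11.
(405 - 1) mod 11 = 8, so s(405) = s(9) = 6.

6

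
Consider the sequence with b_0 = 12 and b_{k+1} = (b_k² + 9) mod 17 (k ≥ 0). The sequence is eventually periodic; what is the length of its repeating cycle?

b_0 = 12, b_1 = 0, b_2 = 9, b_3 = 5, b_4 = 0.
Since b_4 = b_1 = 0, the sequence is eventually periodic: after a pre-period of length 1 it cycles with period 3.

3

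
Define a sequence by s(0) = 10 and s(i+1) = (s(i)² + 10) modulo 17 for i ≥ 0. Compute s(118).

Computing terms: s(0) = 10; s(1) = 8; s(2) = 6; s(3) = 12; s(4) = 1; s(5) = 11; s(6) = 12.
Since s(6) = s(3) = 12, the sequence is eventually periodic: after a pre-period of length 3 it cycles with period 3.
For i ≥ 3, s(i) depends only on (i - 3) mod 3. (118 - 3) mod 3 = 1, so s(118) = s(4) = 1.

1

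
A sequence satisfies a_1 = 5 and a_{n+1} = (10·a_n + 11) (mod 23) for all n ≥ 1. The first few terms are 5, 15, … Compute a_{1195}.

8

a_1 = 5, a_2 = 15, a_3 = 0, a_4 = 11, a_5 = 6, a_6 = 2, a_7 = 8, a_8 = 22, a_9 = 1, a_{10} = 21, a_{11} = 14, a_{12} = 13, a_{13} = 3, a_{14} = 18, a_{15} = 7, a_{16} = 12, a_{17} = 16, a_{18} = 10, a_{19} = 19, a_{20} = 17, a_{21} = 20, a_{22} = 4, a_{23} = 5.
Since a_{23} = a_1 = 5, the sequence is periodic with period 22.
So a_{1195} = a_{1 + ((1195-1) mod 22)} = a_7 = 8.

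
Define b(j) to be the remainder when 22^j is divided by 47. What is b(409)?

43

Computing terms: b(0) = 1,  b(1) = 22,  b(2) = 14,  b(3) = 26,  b(4) = 8,  b(5) = 35,  b(6) = 18,  b(7) = 20,  b(8) = 17,  b(9) = 45,  b(10) = 3,  b(11) = 19,  b(12) = 42,  b(13) = 31,  b(14) = 24,  b(15) = 11,  b(16) = 7,  b(17) = 13,  b(18) = 4,  b(19) = 41,  b(20) = 9,  b(21) = 10,  b(22) = 32,  b(23) = 46,  b(24) = 25,  b(25) = 33,  b(26) = 21,  b(27) = 39,  b(28) = 12,  b(29) = 29,  b(30) = 27,  b(31) = 30,  b(32) = 2,  b(33) = 44,  b(34) = 28,  b(35) = 5,  b(36) = 16,  b(37) = 23,  b(38) = 36,  b(39) = 40,  b(40) = 34,  b(41) = 43,  b(42) = 6,  b(43) = 38,  b(44) = 37,  b(45) = 15,  b(46) = 1.
Since b(46) = b(0) = 1, the sequence is periodic with period 46.
So b(409) = b(0 + ((409-0) mod 46)) = b(41) = 43.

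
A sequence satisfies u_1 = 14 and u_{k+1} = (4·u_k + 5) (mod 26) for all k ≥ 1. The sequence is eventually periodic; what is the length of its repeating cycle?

We have u_1 = 14, u_2 = 9, u_3 = 15, u_4 = 13, u_5 = 5, u_6 = 25, u_7 = 1, u_8 = 9.
Since u_8 = u_2 = 9, the sequence is eventually periodic: after a pre-period of length 1 it cycles with period 6.

6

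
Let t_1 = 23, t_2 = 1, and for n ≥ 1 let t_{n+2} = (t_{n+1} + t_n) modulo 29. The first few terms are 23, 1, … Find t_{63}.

7

t_1 = 23; t_2 = 1; t_3 = 24; t_4 = 25; t_5 = 20; t_6 = 16; t_7 = 7; t_8 = 23; t_9 = 1.
The sequence repeats with period 7.
(63 - 1) mod 7 = 6, so t_{63} = t_7 = 7.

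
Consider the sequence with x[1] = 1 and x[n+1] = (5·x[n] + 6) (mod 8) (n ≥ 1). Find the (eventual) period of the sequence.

4

We have x[1] = 1, x[2] = 3, x[3] = 5, x[4] = 7, x[5] = 1.
Since x[5] = x[1] = 1, the sequence is periodic with period 4.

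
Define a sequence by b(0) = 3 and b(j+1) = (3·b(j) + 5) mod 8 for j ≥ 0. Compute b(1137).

b(0) = 3, b(1) = 6, b(2) = 7, b(3) = 2, b(4) = 3.
The sequence repeats with period 4.
(1137 - 0) mod 4 = 1, so b(1137) = b(1) = 6.

6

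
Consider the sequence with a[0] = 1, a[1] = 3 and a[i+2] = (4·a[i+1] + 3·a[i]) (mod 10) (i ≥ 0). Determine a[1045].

7

a[0] = 1, a[1] = 3, a[2] = 5, a[3] = 9, a[4] = 1, a[5] = 1, a[6] = 7, a[7] = 1, a[8] = 5, a[9] = 3, a[10] = 7, a[11] = 7, a[12] = 9, a[13] = 7, a[14] = 5, a[15] = 1, a[16] = 9, a[17] = 9, a[18] = 3, a[19] = 9, a[20] = 5, a[21] = 7, a[22] = 3, a[23] = 3, a[24] = 1, a[25] = 3.
Since (a[24], a[25]) = (a[0], a[1]) = (1, 3) (two consecutive terms determine the rest), the sequence is periodic with period 24.
(1045 - 0) mod 24 = 13, so a[1045] = a[13] = 7.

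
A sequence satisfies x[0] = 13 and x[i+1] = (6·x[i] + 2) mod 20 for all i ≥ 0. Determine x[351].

We have x[0] = 13, x[1] = 0, x[2] = 2, x[3] = 14, x[4] = 6, x[5] = 18, x[6] = 10, x[7] = 2.
Since x[7] = x[2] = 2, the sequence is eventually periodic: after a pre-period of length 2 it cycles with period 5.
For i ≥ 2, x[i] depends only on (i - 2) mod 5. (351 - 2) mod 5 = 4, so x[351] = x[6] = 10.

10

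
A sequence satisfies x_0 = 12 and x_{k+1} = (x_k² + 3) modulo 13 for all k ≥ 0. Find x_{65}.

Computing terms: x_0 = 12, x_1 = 4, x_2 = 6, x_3 = 0, x_4 = 3, x_5 = 12.
The sequence repeats with period 5.
So x_{65} = x_{0 + ((65-0) mod 5)} = x_0 = 12.

12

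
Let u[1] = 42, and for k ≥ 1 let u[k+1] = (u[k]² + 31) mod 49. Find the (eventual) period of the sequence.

We have u[1] = 42,  u[2] = 31,  u[3] = 12,  u[4] = 28,  u[5] = 31.
Since u[5] = u[2] = 31, the sequence is eventually periodic: after a pre-period of length 1 it cycles with period 3.

3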